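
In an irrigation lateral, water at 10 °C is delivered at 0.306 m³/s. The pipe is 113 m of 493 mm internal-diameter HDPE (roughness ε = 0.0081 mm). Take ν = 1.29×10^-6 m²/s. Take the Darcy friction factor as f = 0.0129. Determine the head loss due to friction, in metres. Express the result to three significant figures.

V = 4Q/(πD²) = 4·0.306/(π·0.493²) = 1.603 m/s
h_f = f(L/D)V²/(2g) = 0.01290·(113/0.493)·1.603²/(2·9.81) = 0.3873 m

h_f ≈ 0.387 m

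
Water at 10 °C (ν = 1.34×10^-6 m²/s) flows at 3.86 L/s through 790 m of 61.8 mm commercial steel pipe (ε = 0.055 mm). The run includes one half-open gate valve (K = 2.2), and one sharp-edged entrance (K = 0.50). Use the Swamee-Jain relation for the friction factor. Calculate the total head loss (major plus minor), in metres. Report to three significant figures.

V = 4Q/(πD²) = 1.287 m/s; V²/2g = 0.08440 m
Re = 5.93×10^4, ε/D = 8.90×10^-4 → f = 0.02331 (Swamee-Jain)
Major: h_f = f(L/D)·V²/2g = 0.02331·12783·0.08440 = 25.15 m
Minor: ΣK = 2.70; h_m = ΣK·V²/2g = 0.2279 m
Total H_L = 25.15 + 0.2279 = 25.37 m

H_L ≈ 25.4 m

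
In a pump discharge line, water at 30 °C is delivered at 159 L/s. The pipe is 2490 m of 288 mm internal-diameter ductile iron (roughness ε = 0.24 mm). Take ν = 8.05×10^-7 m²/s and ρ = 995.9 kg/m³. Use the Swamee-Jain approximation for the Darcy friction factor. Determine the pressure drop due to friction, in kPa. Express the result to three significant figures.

V = 4Q/(πD²) = 4·0.159/(π·0.288²) = 2.441 m/s
Re = VD/ν = 2.441·0.288/8.05×10^-7 = 8.73×10^5 → turbulent
ε/D = 0.24/288 = 8.33×10^-4
Swamee-Jain: f = 0.01929
h_f = f(L/D)V²/(2g) = 0.01929·(2490/0.288)·2.441²/(2·9.81) = 50.63 m
Δp = ρg·h_f = 995.9·9.81·50.63 = 494.7 kPa

Δp ≈ 495 kPa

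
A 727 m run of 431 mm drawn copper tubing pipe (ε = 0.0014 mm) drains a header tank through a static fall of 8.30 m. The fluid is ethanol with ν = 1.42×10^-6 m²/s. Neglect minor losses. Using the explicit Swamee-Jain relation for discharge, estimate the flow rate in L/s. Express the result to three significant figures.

Swamee-Jain (Type II): Q = -0.965·√(gD⁵h_f/L)·ln[ε/(3.7D) + √(3.17ν²L/(gD³h_f))]
√(gD⁵h_f/L) = √(9.81·0.431⁵·8.30/727) = 0.04081
ε/(3.7D) = 8.78×10^-7; √(3.17ν²L/(gD³h_f)) = 2.67×10^-5
Q = -0.965·0.04081·ln(2.758×10^-5) = 0.4135 m³/s
Check: V = 2.83 m/s, Re = 8.60×10^5, f = 0.01198, h_f = 8.27 m ≈ 8.30 m ✓

Q ≈ 413 L/s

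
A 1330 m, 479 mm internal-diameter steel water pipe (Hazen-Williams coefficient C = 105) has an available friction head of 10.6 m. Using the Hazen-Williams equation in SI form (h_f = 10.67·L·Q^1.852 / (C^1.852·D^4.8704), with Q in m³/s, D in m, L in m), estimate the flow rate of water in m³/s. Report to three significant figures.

Rearranging: Q = [h_f·C^1.852·D^4.8704 / (10.67·L)]^(1/1.852)
Q = [10.6·105^1.852·0.479^4.8704 / (10.67·1330)]^0.540 = 0.3106 m³/s

Q ≈ 0.311 m³/s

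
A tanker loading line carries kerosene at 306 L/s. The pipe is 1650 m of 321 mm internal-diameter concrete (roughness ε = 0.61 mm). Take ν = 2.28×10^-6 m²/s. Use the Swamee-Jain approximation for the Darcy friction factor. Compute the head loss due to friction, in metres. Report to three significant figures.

h_f ≈ 88.3 m

V = 4Q/(πD²) = 4·0.306/(π·0.321²) = 3.781 m/s
Re = VD/ν = 3.781·0.321/2.28×10^-6 = 5.32×10^5 → turbulent
ε/D = 0.61/321 = 0.00190
Swamee-Jain: f = 0.02357
h_f = f(L/D)V²/(2g) = 0.02357·(1650/0.321)·3.781²/(2·9.81) = 88.30 m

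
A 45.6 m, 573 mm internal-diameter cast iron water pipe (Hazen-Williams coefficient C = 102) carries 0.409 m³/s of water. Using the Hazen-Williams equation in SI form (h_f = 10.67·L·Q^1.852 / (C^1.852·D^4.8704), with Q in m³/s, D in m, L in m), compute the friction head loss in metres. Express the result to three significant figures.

h_f = 10.67·45.6·0.409^1.852 / (102^1.852·0.573^4.8704) = 0.2667 m

h_f ≈ 0.267 m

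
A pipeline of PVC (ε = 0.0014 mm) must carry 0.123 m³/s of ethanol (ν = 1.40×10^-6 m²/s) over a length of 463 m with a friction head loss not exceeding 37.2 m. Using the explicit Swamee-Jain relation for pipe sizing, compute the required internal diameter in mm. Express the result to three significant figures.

Swamee-Jain (Type III): D = 0.66·[ε^1.25·(LQ²/(gh_f))^4.75 + ν·Q^9.4·(L/(gh_f))^5.2]^0.04
LQ²/(gh_f) = 0.01919; L/(gh_f) = 1.269
Term 1 = ε^1.25·(…)^4.75 = 3.37×10^-16; Term 2 = ν·Q^9.4·(…)^5.2 = 1.35×10^-14
D = 0.66·(3.37×10^-16 + 1.35×10^-14)^0.04 = 0.1841 m = 184 mm
Check: V = 4.62 m/s, Re = 6.08×10^5, f = 0.01278, h_f = 35.0 m ≈ 37.2 m ✓

D ≈ 184 mm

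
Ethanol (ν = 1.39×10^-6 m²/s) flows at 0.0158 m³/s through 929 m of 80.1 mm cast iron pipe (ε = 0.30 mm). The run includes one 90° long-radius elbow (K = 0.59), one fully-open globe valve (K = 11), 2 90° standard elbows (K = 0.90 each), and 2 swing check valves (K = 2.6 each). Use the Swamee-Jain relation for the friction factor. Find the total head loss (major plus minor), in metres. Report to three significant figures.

V = 4Q/(πD²) = 3.135 m/s; V²/2g = 0.5011 m
Re = 1.81×10^5, ε/D = 0.00375 → f = 0.02870 (Swamee-Jain)
Major: h_f = f(L/D)·V²/2g = 0.02870·11598·0.5011 = 166.8 m
Minor: ΣK = 18.6; h_m = ΣK·V²/2g = 9.315 m
Total H_L = 166.8 + 9.315 = 176.1 m

H_L ≈ 176 m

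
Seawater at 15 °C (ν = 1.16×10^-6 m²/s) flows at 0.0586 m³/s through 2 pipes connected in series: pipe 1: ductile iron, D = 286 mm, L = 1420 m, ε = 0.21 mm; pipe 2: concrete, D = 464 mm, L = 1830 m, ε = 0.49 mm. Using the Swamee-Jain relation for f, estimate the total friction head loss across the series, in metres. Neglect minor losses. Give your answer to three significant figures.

H ≈ 4.72 m

Pipe 1: V = 0.9122 m/s, Re = 2.25×10^5, ε/D = 7.34×10^-4, f = 0.01991, h_1 = f(L/D)V²/2g = 4.192 m
Pipe 2: V = 0.3466 m/s, Re = 1.39×10^5, ε/D = 0.00106, f = 0.02193, h_2 = f(L/D)V²/2g = 0.5295 m
Series → Q common, losses add: H = Σh = 4.721 m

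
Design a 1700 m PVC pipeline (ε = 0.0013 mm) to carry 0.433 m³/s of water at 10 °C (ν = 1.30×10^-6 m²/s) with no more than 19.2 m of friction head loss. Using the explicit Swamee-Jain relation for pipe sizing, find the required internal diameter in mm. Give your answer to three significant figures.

D ≈ 443 mm

Swamee-Jain (Type III): D = 0.66·[ε^1.25·(LQ²/(gh_f))^4.75 + ν·Q^9.4·(L/(gh_f))^5.2]^0.04
LQ²/(gh_f) = 1.692; L/(gh_f) = 9.026
Term 1 = ε^1.25·(…)^4.75 = 5.34×10^-7; Term 2 = ν·Q^9.4·(…)^5.2 = 4.63×10^-5
D = 0.66·(5.34×10^-7 + 4.63×10^-5)^0.04 = 0.4430 m = 443 mm
Check: V = 2.81 m/s, Re = 9.57×10^5, f = 0.01176, h_f = 18.2 m ≈ 19.2 m ✓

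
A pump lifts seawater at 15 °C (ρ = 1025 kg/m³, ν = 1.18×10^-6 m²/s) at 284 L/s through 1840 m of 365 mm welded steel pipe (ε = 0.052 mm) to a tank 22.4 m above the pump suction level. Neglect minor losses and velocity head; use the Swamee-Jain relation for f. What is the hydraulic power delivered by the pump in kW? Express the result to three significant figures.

V = 4Q/(πD²) = 2.714 m/s; Re = 8.40×10^5; ε/D = 1.42×10^-4; f = 0.01427
h_f = f(L/D)V²/2g = 27.01 m
Total head H = z + h_f = 22.4 + 27.01 = 49.41 m
P_hyd = ρgQH = 1025·9.81·0.284·49.41 = 141.1 kW

P_hyd ≈ 141 kW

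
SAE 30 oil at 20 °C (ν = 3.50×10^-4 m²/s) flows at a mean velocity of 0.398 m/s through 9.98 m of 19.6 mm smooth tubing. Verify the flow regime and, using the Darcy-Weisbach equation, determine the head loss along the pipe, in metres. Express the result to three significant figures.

Re = VD/ν = 0.398·0.01960/3.50×10^-4 = 22.3 → laminar (Re < 2300)
f = 64/Re = 2.872
h_f = f(L/D)V²/(2g) = 2.872·(9.98/0.01960)·0.398²/(2·9.81) = 11.80 m

h_f ≈ 11.8 m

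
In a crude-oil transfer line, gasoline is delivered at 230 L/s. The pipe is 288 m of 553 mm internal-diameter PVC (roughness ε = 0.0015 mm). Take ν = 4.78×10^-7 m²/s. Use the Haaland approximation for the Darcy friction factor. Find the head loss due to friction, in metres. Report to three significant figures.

h_f ≈ 0.278 m

V = 4Q/(πD²) = 4·0.230/(π·0.553²) = 0.9576 m/s
Re = VD/ν = 0.9576·0.553/4.78×10^-7 = 1.11×10^6 → turbulent
ε/D = 0.0015/553 = 2.71×10^-6
Haaland: f = 0.01144
h_f = f(L/D)V²/(2g) = 0.01144·(288/0.553)·0.9576²/(2·9.81) = 0.2784 m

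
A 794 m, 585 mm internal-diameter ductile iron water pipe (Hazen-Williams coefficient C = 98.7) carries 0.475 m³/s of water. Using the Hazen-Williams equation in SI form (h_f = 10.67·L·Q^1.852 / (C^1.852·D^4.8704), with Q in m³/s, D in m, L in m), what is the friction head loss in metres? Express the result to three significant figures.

h_f = 10.67·794·0.475^1.852 / (98.7^1.852·0.585^4.8704) = 5.886 m

h_f ≈ 5.89 m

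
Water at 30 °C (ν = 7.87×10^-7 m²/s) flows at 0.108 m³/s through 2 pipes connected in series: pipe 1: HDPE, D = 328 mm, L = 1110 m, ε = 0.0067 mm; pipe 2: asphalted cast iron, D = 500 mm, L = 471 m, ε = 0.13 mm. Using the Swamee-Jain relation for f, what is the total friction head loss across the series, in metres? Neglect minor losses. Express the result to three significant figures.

H ≈ 3.98 m

Pipe 1: V = 1.278 m/s, Re = 5.33×10^5, ε/D = 2.04×10^-5, f = 0.01328, h_1 = f(L/D)V²/2g = 3.742 m
Pipe 2: V = 0.5500 m/s, Re = 3.49×10^5, ε/D = 2.60×10^-4, f = 0.01653, h_2 = f(L/D)V²/2g = 0.2401 m
Series → Q common, losses add: H = Σh = 3.982 m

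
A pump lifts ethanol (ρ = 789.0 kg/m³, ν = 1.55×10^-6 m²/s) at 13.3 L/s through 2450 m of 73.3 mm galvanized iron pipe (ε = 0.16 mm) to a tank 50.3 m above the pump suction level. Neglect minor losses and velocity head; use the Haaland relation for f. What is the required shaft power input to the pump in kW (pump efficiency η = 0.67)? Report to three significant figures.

V = 4Q/(πD²) = 3.152 m/s; Re = 1.49×10^5; ε/D = 0.00218; f = 0.02500
h_f = f(L/D)V²/2g = 423.1 m
Total head H = z + h_f = 50.3 + 423.1 = 473.4 m
P_hyd = ρgQH = 789.0·9.81·0.0133·473.4 = 48.74 kW
P_shaft = P_hyd/η = 48.74/0.67 = 72.74 kW

P_shaft ≈ 72.7 kW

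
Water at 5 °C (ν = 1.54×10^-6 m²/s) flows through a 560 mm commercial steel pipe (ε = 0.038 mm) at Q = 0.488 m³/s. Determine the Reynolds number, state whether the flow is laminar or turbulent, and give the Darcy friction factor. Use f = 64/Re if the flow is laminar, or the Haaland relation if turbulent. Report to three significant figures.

Re ≈ 7.20×10^5; turbulent; f ≈ 0.0133

V = 4Q/(πD²) = 1.981 m/s
Re = VD/ν = 1.981·0.560/1.54×10^-6 = 7.20×10^5
Re > 4000 → turbulent; ε/D = 6.79×10^-5
Haaland: f = 0.01328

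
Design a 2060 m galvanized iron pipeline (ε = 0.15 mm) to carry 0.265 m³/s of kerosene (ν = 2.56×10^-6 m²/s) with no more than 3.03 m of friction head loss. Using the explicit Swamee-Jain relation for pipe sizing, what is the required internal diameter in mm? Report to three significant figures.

D ≈ 592 mm

Swamee-Jain (Type III): D = 0.66·[ε^1.25·(LQ²/(gh_f))^4.75 + ν·Q^9.4·(L/(gh_f))^5.2]^0.04
LQ²/(gh_f) = 4.867; L/(gh_f) = 69.30
Term 1 = ε^1.25·(…)^4.75 = 0.0305; Term 2 = ν·Q^9.4·(…)^5.2 = 0.0362
D = 0.66·(0.0305 + 0.0362)^0.04 = 0.5923 m = 592 mm
Check: V = 0.962 m/s, Re = 2.23×10^5, f = 0.01727, h_f = 2.83 m ≈ 3.03 m ✓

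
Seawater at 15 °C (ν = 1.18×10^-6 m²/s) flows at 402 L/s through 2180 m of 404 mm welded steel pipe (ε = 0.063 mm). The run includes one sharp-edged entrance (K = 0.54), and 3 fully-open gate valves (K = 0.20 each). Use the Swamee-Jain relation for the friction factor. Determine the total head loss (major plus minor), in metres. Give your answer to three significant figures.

V = 4Q/(πD²) = 3.136 m/s; V²/2g = 0.5012 m
Re = 1.07×10^6, ε/D = 1.56×10^-4 → f = 0.01419 (Swamee-Jain)
Major: h_f = f(L/D)·V²/2g = 0.01419·5396·0.5012 = 38.39 m
Minor: ΣK = 1.14; h_m = ΣK·V²/2g = 0.5714 m
Total H_L = 38.39 + 0.5714 = 38.96 m

H_L ≈ 39.0 m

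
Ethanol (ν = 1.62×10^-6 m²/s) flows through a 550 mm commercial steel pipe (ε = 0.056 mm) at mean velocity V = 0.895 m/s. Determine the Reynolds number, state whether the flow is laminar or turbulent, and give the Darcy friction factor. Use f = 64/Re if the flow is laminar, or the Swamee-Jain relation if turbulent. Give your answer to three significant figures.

Re = VD/ν = 0.8950·0.550/1.62×10^-6 = 3.04×10^5
Re > 4000 → turbulent; ε/D = 1.02×10^-4
Swamee-Jain: f = 0.01543

Re ≈ 3.04×10^5; turbulent; f ≈ 0.0154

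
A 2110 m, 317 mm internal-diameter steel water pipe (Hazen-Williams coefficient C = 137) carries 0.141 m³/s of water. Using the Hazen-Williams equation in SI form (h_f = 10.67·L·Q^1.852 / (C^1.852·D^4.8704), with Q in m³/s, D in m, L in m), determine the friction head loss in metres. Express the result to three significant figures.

h_f = 10.67·2110·0.141^1.852 / (137^1.852·0.317^4.8704) = 17.77 m

h_f ≈ 17.8 m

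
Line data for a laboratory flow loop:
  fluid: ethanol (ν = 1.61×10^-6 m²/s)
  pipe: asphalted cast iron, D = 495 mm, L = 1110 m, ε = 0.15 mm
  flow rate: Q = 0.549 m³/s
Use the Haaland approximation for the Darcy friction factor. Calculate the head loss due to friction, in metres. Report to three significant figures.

V = 4Q/(πD²) = 4·0.549/(π·0.495²) = 2.853 m/s
Re = VD/ν = 2.853·0.495/1.61×10^-6 = 8.77×10^5 → turbulent
ε/D = 0.15/495 = 3.03×10^-4
Haaland: f = 0.01571
h_f = f(L/D)V²/(2g) = 0.01571·(1110/0.495)·2.853²/(2·9.81) = 14.61 m

h_f ≈ 14.6 m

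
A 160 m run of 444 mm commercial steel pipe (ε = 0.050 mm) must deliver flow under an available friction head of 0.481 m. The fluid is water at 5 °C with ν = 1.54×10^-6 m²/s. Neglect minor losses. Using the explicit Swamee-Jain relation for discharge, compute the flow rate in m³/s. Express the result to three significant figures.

Swamee-Jain (Type II): Q = -0.965·√(gD⁵h_f/L)·ln[ε/(3.7D) + √(3.17ν²L/(gD³h_f))]
√(gD⁵h_f/L) = √(9.81·0.444⁵·0.481/160) = 0.02256
ε/(3.7D) = 3.04×10^-5; √(3.17ν²L/(gD³h_f)) = 5.40×10^-5
Q = -0.965·0.02256·ln(8.440×10^-5) = 0.2042 m³/s
Check: V = 1.32 m/s, Re = 3.80×10^5, f = 0.01509, h_f = 0.482 m ≈ 0.481 m ✓

Q ≈ 0.204 m³/s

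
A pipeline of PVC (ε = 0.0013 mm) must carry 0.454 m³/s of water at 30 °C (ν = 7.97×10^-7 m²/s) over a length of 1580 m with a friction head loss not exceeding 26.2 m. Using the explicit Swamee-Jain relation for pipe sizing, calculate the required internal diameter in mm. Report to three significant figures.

Swamee-Jain (Type III): D = 0.66·[ε^1.25·(LQ²/(gh_f))^4.75 + ν·Q^9.4·(L/(gh_f))^5.2]^0.04
LQ²/(gh_f) = 1.267; L/(gh_f) = 6.147
Term 1 = ε^1.25·(…)^4.75 = 1.35×10^-7; Term 2 = ν·Q^9.4·(…)^5.2 = 6.01×10^-6
D = 0.66·(1.35×10^-7 + 6.01×10^-6)^0.04 = 0.4084 m = 408 mm
Check: V = 3.47 m/s, Re = 1.78×10^6, f = 0.01068, h_f = 25.3 m ≈ 26.2 m ✓

D ≈ 408 mm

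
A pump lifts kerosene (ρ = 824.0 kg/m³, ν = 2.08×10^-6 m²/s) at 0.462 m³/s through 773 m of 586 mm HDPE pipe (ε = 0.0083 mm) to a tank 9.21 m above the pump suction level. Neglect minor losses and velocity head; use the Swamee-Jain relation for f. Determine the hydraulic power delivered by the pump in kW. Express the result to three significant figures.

P_hyd ≈ 44.3 kW

V = 4Q/(πD²) = 1.713 m/s; Re = 4.83×10^5; ε/D = 1.42×10^-5; f = 0.01340
h_f = f(L/D)V²/2g = 2.643 m
Total head H = z + h_f = 9.21 + 2.643 = 11.85 m
P_hyd = ρgQH = 824.0·9.81·0.462·11.85 = 44.26 kW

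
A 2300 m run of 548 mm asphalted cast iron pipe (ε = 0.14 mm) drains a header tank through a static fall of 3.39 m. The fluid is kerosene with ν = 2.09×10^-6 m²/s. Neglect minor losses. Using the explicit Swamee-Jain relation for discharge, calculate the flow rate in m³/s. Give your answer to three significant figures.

Swamee-Jain (Type II): Q = -0.965·√(gD⁵h_f/L)·ln[ε/(3.7D) + √(3.17ν²L/(gD³h_f))]
√(gD⁵h_f/L) = √(9.81·0.548⁵·3.39/2300) = 0.02673
ε/(3.7D) = 6.90×10^-5; √(3.17ν²L/(gD³h_f)) = 7.63×10^-5
Q = -0.965·0.02673·ln(1.453×10^-4) = 0.2279 m³/s
Check: V = 0.966 m/s, Re = 2.53×10^5, f = 0.01704, h_f = 3.40 m ≈ 3.39 m ✓

Q ≈ 0.228 m³/s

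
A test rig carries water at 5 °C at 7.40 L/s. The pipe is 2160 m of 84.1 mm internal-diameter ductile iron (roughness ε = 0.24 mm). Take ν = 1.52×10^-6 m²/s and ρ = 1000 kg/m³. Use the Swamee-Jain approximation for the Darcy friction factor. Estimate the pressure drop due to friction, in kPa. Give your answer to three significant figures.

V = 4Q/(πD²) = 4·0.00740/(π·0.0841²) = 1.332 m/s
Re = VD/ν = 1.332·0.0841/1.52×10^-6 = 7.37×10^4 → turbulent
ε/D = 0.24/84.1 = 0.00285
Swamee-Jain: f = 0.02786
h_f = f(L/D)V²/(2g) = 0.02786·(2160/0.0841)·1.332²/(2·9.81) = 64.72 m
Δp = ρg·h_f = 1000·9.81·64.72 = 634.9 kPa

Δp ≈ 635 kPa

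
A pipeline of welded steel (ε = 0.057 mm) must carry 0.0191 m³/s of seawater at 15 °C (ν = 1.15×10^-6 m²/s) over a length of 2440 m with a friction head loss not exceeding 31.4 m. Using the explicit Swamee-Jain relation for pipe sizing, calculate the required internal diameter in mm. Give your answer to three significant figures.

D ≈ 137 mm

Swamee-Jain (Type III): D = 0.66·[ε^1.25·(LQ²/(gh_f))^4.75 + ν·Q^9.4·(L/(gh_f))^5.2]^0.04
LQ²/(gh_f) = 0.002890; L/(gh_f) = 7.921
Term 1 = ε^1.25·(…)^4.75 = 4.30×10^-18; Term 2 = ν·Q^9.4·(…)^5.2 = 3.77×10^-18
D = 0.66·(4.30×10^-18 + 3.77×10^-18)^0.04 = 0.1367 m = 137 mm
Check: V = 1.30 m/s, Re = 1.55×10^5, f = 0.01899, h_f = 29.2 m ≈ 31.4 m ✓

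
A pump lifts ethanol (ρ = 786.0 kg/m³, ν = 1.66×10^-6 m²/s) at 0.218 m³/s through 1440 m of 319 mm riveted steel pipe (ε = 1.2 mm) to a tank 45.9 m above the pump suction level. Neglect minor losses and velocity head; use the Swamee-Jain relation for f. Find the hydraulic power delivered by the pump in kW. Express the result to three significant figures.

P_hyd ≈ 158 kW

V = 4Q/(πD²) = 2.728 m/s; Re = 5.24×10^5; ε/D = 0.00376; f = 0.02823
h_f = f(L/D)V²/2g = 48.33 m
Total head H = z + h_f = 45.9 + 48.33 = 94.23 m
P_hyd = ρgQH = 786.0·9.81·0.218·94.23 = 158.4 kW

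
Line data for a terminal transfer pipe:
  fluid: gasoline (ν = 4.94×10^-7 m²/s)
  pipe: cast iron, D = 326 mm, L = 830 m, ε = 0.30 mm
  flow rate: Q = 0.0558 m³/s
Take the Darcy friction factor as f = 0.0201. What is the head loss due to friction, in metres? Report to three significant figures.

V = 4Q/(πD²) = 4·0.0558/(π·0.326²) = 0.6685 m/s
h_f = f(L/D)V²/(2g) = 0.02010·(830/0.326)·0.6685²/(2·9.81) = 1.166 m

h_f ≈ 1.17 m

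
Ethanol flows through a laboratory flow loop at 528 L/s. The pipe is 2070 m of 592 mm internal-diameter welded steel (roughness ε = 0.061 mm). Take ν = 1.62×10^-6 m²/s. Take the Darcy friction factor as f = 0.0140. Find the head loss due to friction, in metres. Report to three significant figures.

h_f ≈ 9.18 m

V = 4Q/(πD²) = 4·0.528/(π·0.592²) = 1.918 m/s
h_f = f(L/D)V²/(2g) = 0.01400·(2070/0.592)·1.918²/(2·9.81) = 9.181 m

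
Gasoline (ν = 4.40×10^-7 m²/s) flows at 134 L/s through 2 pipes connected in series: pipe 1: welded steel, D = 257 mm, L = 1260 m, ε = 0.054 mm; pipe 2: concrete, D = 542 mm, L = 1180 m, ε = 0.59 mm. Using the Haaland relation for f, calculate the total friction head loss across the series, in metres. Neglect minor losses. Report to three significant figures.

H ≈ 24.9 m

Pipe 1: V = 2.583 m/s, Re = 1.51×10^6, ε/D = 2.10×10^-4, f = 0.01446, h_1 = f(L/D)V²/2g = 24.10 m
Pipe 2: V = 0.5808 m/s, Re = 7.15×10^5, ε/D = 0.00109, f = 0.02044, h_2 = f(L/D)V²/2g = 0.7649 m
Series → Q common, losses add: H = Σh = 24.87 m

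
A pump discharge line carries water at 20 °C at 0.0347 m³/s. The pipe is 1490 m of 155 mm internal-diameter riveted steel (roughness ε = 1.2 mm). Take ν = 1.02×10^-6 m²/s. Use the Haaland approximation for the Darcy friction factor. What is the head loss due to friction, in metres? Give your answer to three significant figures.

V = 4Q/(πD²) = 4·0.0347/(π·0.155²) = 1.839 m/s
Re = VD/ν = 1.839·0.155/1.02×10^-6 = 2.79×10^5 → turbulent
ε/D = 1.2/155 = 0.00774
Haaland: f = 0.03513
h_f = f(L/D)V²/(2g) = 0.03513·(1490/0.155)·1.839²/(2·9.81) = 58.21 m

h_f ≈ 58.2 m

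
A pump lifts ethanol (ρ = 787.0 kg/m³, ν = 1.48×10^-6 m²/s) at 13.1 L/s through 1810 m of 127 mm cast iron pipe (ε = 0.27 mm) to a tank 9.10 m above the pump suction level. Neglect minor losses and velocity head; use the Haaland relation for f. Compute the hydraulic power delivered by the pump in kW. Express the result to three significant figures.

P_hyd ≈ 2.92 kW

V = 4Q/(πD²) = 1.034 m/s; Re = 8.87×10^4; ε/D = 0.00213; f = 0.02548
h_f = f(L/D)V²/2g = 19.79 m
Total head H = z + h_f = 9.10 + 19.79 = 28.89 m
P_hyd = ρgQH = 787.0·9.81·0.0131·28.89 = 2.922 kW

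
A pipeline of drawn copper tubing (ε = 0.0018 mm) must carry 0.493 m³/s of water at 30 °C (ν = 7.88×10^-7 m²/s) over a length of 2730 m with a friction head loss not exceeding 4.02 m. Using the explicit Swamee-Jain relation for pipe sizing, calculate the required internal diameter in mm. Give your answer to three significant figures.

Swamee-Jain (Type III): D = 0.66·[ε^1.25·(LQ²/(gh_f))^4.75 + ν·Q^9.4·(L/(gh_f))^5.2]^0.04
LQ²/(gh_f) = 16.83; L/(gh_f) = 69.23
Term 1 = ε^1.25·(…)^4.75 = 0.0439; Term 2 = ν·Q^9.4·(…)^5.2 = 3.79
D = 0.66·(0.0439 + 3.79)^0.04 = 0.6965 m = 696 mm
Check: V = 1.29 m/s, Re = 1.14×10^6, f = 0.01142, h_f = 3.82 m ≈ 4.02 m ✓

D ≈ 696 mm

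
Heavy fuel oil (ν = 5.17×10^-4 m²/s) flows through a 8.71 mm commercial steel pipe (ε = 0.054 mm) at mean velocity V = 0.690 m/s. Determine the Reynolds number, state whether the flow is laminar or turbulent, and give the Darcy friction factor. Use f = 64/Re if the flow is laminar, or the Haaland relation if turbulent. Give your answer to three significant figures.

Re = VD/ν = 0.6900·0.00871/5.17×10^-4 = 11.6
Re < 2300 → laminar → f = 64/Re = 5.506

Re ≈ 11.6; laminar; f = 64/Re ≈ 5.51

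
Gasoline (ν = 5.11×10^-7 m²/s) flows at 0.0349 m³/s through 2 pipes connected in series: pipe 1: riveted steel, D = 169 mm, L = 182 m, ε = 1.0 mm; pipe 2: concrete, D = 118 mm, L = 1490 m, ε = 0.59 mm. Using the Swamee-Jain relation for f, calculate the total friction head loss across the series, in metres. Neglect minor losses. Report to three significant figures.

Pipe 1: V = 1.556 m/s, Re = 5.15×10^5, ε/D = 0.00592, f = 0.03223, h_1 = f(L/D)V²/2g = 4.283 m
Pipe 2: V = 3.191 m/s, Re = 7.37×10^5, ε/D = 0.00500, f = 0.03057, h_2 = f(L/D)V²/2g = 200.4 m
Series → Q common, losses add: H = Σh = 204.7 m

H ≈ 205 m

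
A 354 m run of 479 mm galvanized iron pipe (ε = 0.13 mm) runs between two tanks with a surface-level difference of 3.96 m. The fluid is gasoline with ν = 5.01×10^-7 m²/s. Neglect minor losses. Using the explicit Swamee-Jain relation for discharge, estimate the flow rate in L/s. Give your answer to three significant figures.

Q ≈ 478 L/s

Swamee-Jain (Type II): Q = -0.965·√(gD⁵h_f/L)·ln[ε/(3.7D) + √(3.17ν²L/(gD³h_f))]
√(gD⁵h_f/L) = √(9.81·0.479⁵·3.96/354) = 0.05260
ε/(3.7D) = 7.34×10^-5; √(3.17ν²L/(gD³h_f)) = 8.12×10^-6
Q = -0.965·0.05260·ln(8.147×10^-5) = 0.4779 m³/s
Check: V = 2.65 m/s, Re = 2.54×10^6, f = 0.01502, h_f = 3.98 m ≈ 3.96 m ✓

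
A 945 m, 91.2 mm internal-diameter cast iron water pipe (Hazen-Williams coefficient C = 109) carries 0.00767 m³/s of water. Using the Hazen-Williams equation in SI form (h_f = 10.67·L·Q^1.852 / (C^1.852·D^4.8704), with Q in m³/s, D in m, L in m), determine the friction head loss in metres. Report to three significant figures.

h_f ≈ 23.9 m

h_f = 10.67·945·0.00767^1.852 / (109^1.852·0.0912^4.8704) = 23.89 m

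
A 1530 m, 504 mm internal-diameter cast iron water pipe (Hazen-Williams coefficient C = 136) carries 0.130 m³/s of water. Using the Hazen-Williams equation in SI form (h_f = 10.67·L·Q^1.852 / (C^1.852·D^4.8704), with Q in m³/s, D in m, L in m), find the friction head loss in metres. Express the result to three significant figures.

h_f = 10.67·1530·0.130^1.852 / (136^1.852·0.504^4.8704) = 1.174 m

h_f ≈ 1.17 m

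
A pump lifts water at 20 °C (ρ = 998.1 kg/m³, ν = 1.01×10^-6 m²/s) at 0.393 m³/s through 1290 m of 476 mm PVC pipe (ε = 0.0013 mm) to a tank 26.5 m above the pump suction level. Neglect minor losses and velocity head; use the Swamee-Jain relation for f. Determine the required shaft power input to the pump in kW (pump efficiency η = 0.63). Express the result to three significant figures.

P_shaft ≈ 210 kW

V = 4Q/(πD²) = 2.208 m/s; Re = 1.04×10^6; ε/D = 2.73×10^-6; f = 0.01160
h_f = f(L/D)V²/2g = 7.815 m
Total head H = z + h_f = 26.5 + 7.815 = 34.31 m
P_hyd = ρgQH = 998.1·9.81·0.393·34.31 = 132.0 kW
P_shaft = P_hyd/η = 132.0/0.63 = 209.6 kW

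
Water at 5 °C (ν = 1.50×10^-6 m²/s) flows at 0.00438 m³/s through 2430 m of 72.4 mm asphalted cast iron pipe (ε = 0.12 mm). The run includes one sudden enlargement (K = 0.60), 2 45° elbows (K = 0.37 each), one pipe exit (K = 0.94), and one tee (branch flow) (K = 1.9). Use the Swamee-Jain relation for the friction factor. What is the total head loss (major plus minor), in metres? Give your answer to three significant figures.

V = 4Q/(πD²) = 1.064 m/s; V²/2g = 0.05769 m
Re = 5.14×10^4, ε/D = 0.00166 → f = 0.02587 (Swamee-Jain)
Major: h_f = f(L/D)·V²/2g = 0.02587·33564·0.05769 = 50.09 m
Minor: ΣK = 4.18; h_m = ΣK·V²/2g = 0.2412 m
Total H_L = 50.09 + 0.2412 = 50.33 m

H_L ≈ 50.3 m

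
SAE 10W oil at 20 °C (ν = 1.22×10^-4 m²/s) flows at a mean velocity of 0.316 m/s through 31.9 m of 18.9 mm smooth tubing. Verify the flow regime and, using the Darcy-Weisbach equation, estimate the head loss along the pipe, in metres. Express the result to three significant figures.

h_f ≈ 11.2 m

Re = VD/ν = 0.316·0.01890/1.22×10^-4 = 49.0 → laminar (Re < 2300)
f = 64/Re = 1.307
h_f = f(L/D)V²/(2g) = 1.307·(31.9/0.01890)·0.316²/(2·9.81) = 11.23 m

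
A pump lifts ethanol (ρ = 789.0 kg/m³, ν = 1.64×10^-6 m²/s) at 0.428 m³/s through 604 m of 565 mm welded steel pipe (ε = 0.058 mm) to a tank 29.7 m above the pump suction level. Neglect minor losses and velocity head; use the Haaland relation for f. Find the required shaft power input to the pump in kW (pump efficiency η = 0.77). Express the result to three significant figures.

V = 4Q/(πD²) = 1.707 m/s; Re = 5.88×10^5; ε/D = 1.03×10^-4; f = 0.01404
h_f = f(L/D)V²/2g = 2.229 m
Total head H = z + h_f = 29.7 + 2.229 = 31.93 m
P_hyd = ρgQH = 789.0·9.81·0.428·31.93 = 105.8 kW
P_shaft = P_hyd/η = 105.8/0.77 = 137.4 kW

P_shaft ≈ 137 kW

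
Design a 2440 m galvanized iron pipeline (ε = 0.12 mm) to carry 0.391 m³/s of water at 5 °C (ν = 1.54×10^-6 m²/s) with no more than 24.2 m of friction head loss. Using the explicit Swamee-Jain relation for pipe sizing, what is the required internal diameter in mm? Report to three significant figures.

D ≈ 464 mm

Swamee-Jain (Type III): D = 0.66·[ε^1.25·(LQ²/(gh_f))^4.75 + ν·Q^9.4·(L/(gh_f))^5.2]^0.04
LQ²/(gh_f) = 1.571; L/(gh_f) = 10.28
Term 1 = ε^1.25·(…)^4.75 = 1.07×10^-4; Term 2 = ν·Q^9.4·(…)^5.2 = 4.13×10^-5
D = 0.66·(1.07×10^-4 + 4.13×10^-5)^0.04 = 0.4639 m = 464 mm
Check: V = 2.31 m/s, Re = 6.97×10^5, f = 0.01568, h_f = 22.5 m ≈ 24.2 m ✓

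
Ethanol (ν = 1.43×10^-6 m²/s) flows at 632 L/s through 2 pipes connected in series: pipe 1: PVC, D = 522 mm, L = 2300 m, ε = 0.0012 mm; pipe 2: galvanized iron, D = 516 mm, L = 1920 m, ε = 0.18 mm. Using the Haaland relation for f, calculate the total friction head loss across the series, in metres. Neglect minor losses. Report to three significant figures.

H ≈ 50.2 m

Pipe 1: V = 2.953 m/s, Re = 1.08×10^6, ε/D = 2.30×10^-6, f = 0.01148, h_1 = f(L/D)V²/2g = 22.48 m
Pipe 2: V = 3.022 m/s, Re = 1.09×10^6, ε/D = 3.49×10^-4, f = 0.01598, h_2 = f(L/D)V²/2g = 27.69 m
Series → Q common, losses add: H = Σh = 50.17 m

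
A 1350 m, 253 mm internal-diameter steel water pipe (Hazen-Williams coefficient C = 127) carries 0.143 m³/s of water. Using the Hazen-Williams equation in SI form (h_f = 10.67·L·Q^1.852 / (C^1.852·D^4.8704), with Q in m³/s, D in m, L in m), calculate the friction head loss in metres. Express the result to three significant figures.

h_f = 10.67·1350·0.143^1.852 / (127^1.852·0.253^4.8704) = 40.27 m

h_f ≈ 40.3 m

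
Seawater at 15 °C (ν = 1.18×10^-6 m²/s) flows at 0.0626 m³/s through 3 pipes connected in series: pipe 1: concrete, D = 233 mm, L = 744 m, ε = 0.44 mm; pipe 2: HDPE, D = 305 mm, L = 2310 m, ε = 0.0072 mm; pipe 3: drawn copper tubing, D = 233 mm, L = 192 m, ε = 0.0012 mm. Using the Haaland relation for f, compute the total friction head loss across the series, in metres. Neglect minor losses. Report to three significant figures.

H ≈ 14.0 m

Pipe 1: V = 1.468 m/s, Re = 2.90×10^5, ε/D = 0.00189, f = 0.02368, h_1 = f(L/D)V²/2g = 8.308 m
Pipe 2: V = 0.8568 m/s, Re = 2.21×10^5, ε/D = 2.36×10^-5, f = 0.01536, h_2 = f(L/D)V²/2g = 4.352 m
Pipe 3: V = 1.468 m/s, Re = 2.90×10^5, ε/D = 5.15×10^-6, f = 0.01447, h_3 = f(L/D)V²/2g = 1.310 m
Series → Q common, losses add: H = Σh = 13.97 m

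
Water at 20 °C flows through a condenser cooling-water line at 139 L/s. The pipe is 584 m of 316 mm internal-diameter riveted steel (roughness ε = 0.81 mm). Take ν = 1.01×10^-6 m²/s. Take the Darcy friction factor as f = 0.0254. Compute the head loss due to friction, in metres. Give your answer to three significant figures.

h_f ≈ 7.52 m

V = 4Q/(πD²) = 4·0.139/(π·0.316²) = 1.772 m/s
h_f = f(L/D)V²/(2g) = 0.02540·(584/0.316)·1.772²/(2·9.81) = 7.516 m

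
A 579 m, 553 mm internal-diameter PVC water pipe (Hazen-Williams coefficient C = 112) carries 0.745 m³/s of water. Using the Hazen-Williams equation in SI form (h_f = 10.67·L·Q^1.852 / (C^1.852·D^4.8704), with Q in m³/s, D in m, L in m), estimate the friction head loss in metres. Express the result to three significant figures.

h_f ≈ 10.3 m

h_f = 10.67·579·0.745^1.852 / (112^1.852·0.553^4.8704) = 10.28 m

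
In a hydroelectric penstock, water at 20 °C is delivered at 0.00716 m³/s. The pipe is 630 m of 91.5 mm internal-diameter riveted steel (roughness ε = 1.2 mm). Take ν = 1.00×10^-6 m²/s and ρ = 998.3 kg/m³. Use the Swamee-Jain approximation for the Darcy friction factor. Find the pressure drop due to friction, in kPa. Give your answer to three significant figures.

V = 4Q/(πD²) = 4·0.00716/(π·0.0915²) = 1.089 m/s
Re = VD/ν = 1.089·0.0915/1.00×10^-6 = 9.96×10^4 → turbulent
ε/D = 1.2/91.5 = 0.0131
Swamee-Jain: f = 0.04238
h_f = f(L/D)V²/(2g) = 0.04238·(630/0.0915)·1.089²/(2·9.81) = 17.64 m
Δp = ρg·h_f = 998.3·9.81·17.64 = 172.7 kPa

Δp ≈ 173 kPa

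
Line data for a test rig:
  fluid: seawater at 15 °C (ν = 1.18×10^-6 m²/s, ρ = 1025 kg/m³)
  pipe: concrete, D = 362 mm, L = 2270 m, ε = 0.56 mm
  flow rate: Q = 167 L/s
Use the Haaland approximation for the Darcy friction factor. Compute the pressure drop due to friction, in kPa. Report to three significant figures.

Δp ≈ 189 kPa

V = 4Q/(πD²) = 4·0.167/(π·0.362²) = 1.623 m/s
Re = VD/ν = 1.623·0.362/1.18×10^-6 = 4.98×10^5 → turbulent
ε/D = 0.56/362 = 0.00155
Haaland: f = 0.02233
h_f = f(L/D)V²/(2g) = 0.02233·(2270/0.362)·1.623²/(2·9.81) = 18.79 m
Δp = ρg·h_f = 1025·9.81·18.79 = 188.9 kPa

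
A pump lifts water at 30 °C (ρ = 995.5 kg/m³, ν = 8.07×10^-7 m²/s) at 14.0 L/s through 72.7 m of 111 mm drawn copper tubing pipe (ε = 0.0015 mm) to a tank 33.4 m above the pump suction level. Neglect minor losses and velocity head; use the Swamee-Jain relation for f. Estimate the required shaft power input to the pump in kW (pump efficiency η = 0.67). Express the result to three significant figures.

V = 4Q/(πD²) = 1.447 m/s; Re = 1.99×10^5; ε/D = 1.35×10^-5; f = 0.01567
h_f = f(L/D)V²/2g = 1.095 m
Total head H = z + h_f = 33.4 + 1.095 = 34.49 m
P_hyd = ρgQH = 995.5·9.81·0.0140·34.49 = 4.716 kW
P_shaft = P_hyd/η = 4.716/0.67 = 7.039 kW

P_shaft ≈ 7.04 kW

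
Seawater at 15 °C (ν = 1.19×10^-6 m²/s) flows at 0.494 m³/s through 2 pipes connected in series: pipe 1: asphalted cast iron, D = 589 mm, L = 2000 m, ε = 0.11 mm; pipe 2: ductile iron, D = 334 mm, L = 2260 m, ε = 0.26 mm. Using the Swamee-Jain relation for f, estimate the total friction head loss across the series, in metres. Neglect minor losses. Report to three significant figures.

Pipe 1: V = 1.813 m/s, Re = 8.97×10^5, ε/D = 1.87×10^-4, f = 0.01472, h_1 = f(L/D)V²/2g = 8.374 m
Pipe 2: V = 5.638 m/s, Re = 1.58×10^6, ε/D = 7.78×10^-4, f = 0.01880, h_2 = f(L/D)V²/2g = 206.1 m
Series → Q common, losses add: H = Σh = 214.5 m

H ≈ 214 m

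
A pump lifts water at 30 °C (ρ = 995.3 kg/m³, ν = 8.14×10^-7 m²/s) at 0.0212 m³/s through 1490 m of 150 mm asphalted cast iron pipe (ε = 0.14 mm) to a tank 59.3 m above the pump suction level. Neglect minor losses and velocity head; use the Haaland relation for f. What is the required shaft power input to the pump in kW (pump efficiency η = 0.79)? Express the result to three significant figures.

P_shaft ≈ 19.5 kW

V = 4Q/(πD²) = 1.200 m/s; Re = 2.21×10^5; ε/D = 9.33×10^-4; f = 0.02053
h_f = f(L/D)V²/2g = 14.96 m
Total head H = z + h_f = 59.3 + 14.96 = 74.26 m
P_hyd = ρgQH = 995.3·9.81·0.0212·74.26 = 15.37 kW
P_shaft = P_hyd/η = 15.37/0.79 = 19.46 kW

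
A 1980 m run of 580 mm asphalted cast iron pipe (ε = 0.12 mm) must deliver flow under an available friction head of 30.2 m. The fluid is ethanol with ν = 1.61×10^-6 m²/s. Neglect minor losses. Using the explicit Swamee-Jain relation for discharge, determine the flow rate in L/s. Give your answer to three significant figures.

Swamee-Jain (Type II): Q = -0.965·√(gD⁵h_f/L)·ln[ε/(3.7D) + √(3.17ν²L/(gD³h_f))]
√(gD⁵h_f/L) = √(9.81·0.580⁵·30.2/1980) = 0.09910
ε/(3.7D) = 5.59×10^-5; √(3.17ν²L/(gD³h_f)) = 1.68×10^-5
Q = -0.965·0.09910·ln(7.269×10^-5) = 0.9113 m³/s
Check: V = 3.45 m/s, Re = 1.24×10^6, f = 0.01468, h_f = 30.4 m ≈ 30.2 m ✓

Q ≈ 911 L/s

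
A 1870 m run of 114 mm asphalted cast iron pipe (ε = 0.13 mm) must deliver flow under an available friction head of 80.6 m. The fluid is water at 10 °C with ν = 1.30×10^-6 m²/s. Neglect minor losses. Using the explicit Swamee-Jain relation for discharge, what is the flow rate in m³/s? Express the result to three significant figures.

Swamee-Jain (Type II): Q = -0.965·√(gD⁵h_f/L)·ln[ε/(3.7D) + √(3.17ν²L/(gD³h_f))]
√(gD⁵h_f/L) = √(9.81·0.114⁵·80.6/1870) = 0.002853
ε/(3.7D) = 3.08×10^-4; √(3.17ν²L/(gD³h_f)) = 9.25×10^-5
Q = -0.965·0.002853·ln(4.007×10^-4) = 0.02154 m³/s
Check: V = 2.11 m/s, Re = 1.85×10^5, f = 0.02182, h_f = 81.2 m ≈ 80.6 m ✓

Q ≈ 0.0215 m³/s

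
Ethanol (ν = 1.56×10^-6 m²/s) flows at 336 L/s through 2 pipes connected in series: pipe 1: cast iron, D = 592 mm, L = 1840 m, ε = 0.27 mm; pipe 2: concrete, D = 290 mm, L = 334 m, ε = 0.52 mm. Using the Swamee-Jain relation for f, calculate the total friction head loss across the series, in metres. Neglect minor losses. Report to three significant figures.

Pipe 1: V = 1.221 m/s, Re = 4.63×10^5, ε/D = 4.56×10^-4, f = 0.01757, h_1 = f(L/D)V²/2g = 4.147 m
Pipe 2: V = 5.087 m/s, Re = 9.46×10^5, ε/D = 0.00179, f = 0.02305, h_2 = f(L/D)V²/2g = 35.01 m
Series → Q common, losses add: H = Σh = 39.15 m

H ≈ 39.2 m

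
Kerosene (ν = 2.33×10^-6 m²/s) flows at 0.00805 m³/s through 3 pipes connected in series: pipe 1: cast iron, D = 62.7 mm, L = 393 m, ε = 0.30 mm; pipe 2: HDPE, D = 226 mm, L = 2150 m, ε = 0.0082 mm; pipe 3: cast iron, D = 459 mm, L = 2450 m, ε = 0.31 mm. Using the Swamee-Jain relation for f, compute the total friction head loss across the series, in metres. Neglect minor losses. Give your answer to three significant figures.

H ≈ 69.2 m

Pipe 1: V = 2.607 m/s, Re = 7.02×10^4, ε/D = 0.00478, f = 0.03162, h_1 = f(L/D)V²/2g = 68.67 m
Pipe 2: V = 0.2007 m/s, Re = 1.95×10^4, ε/D = 3.63×10^-5, f = 0.02608, h_2 = f(L/D)V²/2g = 0.5092 m
Pipe 3: V = 0.04865 m/s, Re = 9580, ε/D = 6.75×10^-4, f = 0.03248, h_3 = f(L/D)V²/2g = 0.02091 m
Series → Q common, losses add: H = Σh = 69.20 m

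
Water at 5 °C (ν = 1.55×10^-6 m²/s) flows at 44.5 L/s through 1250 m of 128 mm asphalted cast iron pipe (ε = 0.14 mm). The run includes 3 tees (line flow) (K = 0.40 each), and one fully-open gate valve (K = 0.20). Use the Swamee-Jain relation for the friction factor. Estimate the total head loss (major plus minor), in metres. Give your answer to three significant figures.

H_L ≈ 127 m

V = 4Q/(πD²) = 3.458 m/s; V²/2g = 0.6095 m
Re = 2.86×10^5, ε/D = 0.00109 → f = 0.02117 (Swamee-Jain)
Major: h_f = f(L/D)·V²/2g = 0.02117·9766·0.6095 = 126.0 m
Minor: ΣK = 1.40; h_m = ΣK·V²/2g = 0.8534 m
Total H_L = 126.0 + 0.8534 = 126.9 m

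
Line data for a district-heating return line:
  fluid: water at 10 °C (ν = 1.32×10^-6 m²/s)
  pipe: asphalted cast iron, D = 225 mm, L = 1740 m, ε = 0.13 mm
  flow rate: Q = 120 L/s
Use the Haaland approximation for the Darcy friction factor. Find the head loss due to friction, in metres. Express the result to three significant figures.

V = 4Q/(πD²) = 4·0.120/(π·0.225²) = 3.018 m/s
Re = VD/ν = 3.018·0.225/1.32×10^-6 = 5.14×10^5 → turbulent
ε/D = 0.13/225 = 5.78×10^-4
Haaland: f = 0.01803
h_f = f(L/D)V²/(2g) = 0.01803·(1740/0.225)·3.018²/(2·9.81) = 64.75 m

h_f ≈ 64.7 m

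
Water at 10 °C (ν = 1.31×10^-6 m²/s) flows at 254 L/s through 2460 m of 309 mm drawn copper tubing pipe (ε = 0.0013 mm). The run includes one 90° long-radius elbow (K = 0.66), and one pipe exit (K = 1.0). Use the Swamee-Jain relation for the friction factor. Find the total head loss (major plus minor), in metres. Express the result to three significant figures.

H_L ≈ 57.5 m

V = 4Q/(πD²) = 3.387 m/s; V²/2g = 0.5847 m
Re = 7.99×10^5, ε/D = 4.21×10^-6 → f = 0.01215 (Swamee-Jain)
Major: h_f = f(L/D)·V²/2g = 0.01215·7961·0.5847 = 56.56 m
Minor: ΣK = 1.66; h_m = ΣK·V²/2g = 0.9707 m
Total H_L = 56.56 + 0.9707 = 57.53 m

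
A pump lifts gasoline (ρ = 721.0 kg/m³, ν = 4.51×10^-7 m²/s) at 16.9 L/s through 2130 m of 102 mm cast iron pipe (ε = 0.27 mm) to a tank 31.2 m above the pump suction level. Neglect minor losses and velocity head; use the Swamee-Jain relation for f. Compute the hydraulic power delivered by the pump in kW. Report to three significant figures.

V = 4Q/(πD²) = 2.068 m/s; Re = 4.68×10^5; ε/D = 0.00265; f = 0.02570
h_f = f(L/D)V²/2g = 117.0 m
Total head H = z + h_f = 31.2 + 117.0 = 148.2 m
P_hyd = ρgQH = 721.0·9.81·0.0169·148.2 = 17.72 kW

P_hyd ≈ 17.7 kW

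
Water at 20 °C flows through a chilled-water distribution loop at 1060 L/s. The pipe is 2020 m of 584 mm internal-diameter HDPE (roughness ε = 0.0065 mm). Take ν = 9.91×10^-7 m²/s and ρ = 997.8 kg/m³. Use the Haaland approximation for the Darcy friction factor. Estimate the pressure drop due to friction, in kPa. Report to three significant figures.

V = 4Q/(πD²) = 4·1.06/(π·0.584²) = 3.957 m/s
Re = VD/ν = 3.957·0.584/9.91×10^-7 = 2.33×10^6 → turbulent
ε/D = 0.0065/584 = 1.11×10^-5
Haaland: f = 0.01046
h_f = f(L/D)V²/(2g) = 0.01046·(2020/0.584)·3.957²/(2·9.81) = 28.88 m
Δp = ρg·h_f = 997.8·9.81·28.88 = 282.7 kPa

Δp ≈ 283 kPa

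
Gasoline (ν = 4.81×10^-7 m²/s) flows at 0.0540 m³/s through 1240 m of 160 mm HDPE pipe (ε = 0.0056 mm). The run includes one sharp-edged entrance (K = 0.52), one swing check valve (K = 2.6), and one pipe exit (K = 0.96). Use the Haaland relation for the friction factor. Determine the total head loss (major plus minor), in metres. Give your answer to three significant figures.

V = 4Q/(πD²) = 2.686 m/s; V²/2g = 0.3676 m
Re = 8.93×10^5, ε/D = 3.50×10^-5 → f = 0.01242 (Haaland)
Major: h_f = f(L/D)·V²/2g = 0.01242·7750·0.3676 = 35.40 m
Minor: ΣK = 4.08; h_m = ΣK·V²/2g = 1.500 m
Total H_L = 35.40 + 1.500 = 36.90 m

H_L ≈ 36.9 m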